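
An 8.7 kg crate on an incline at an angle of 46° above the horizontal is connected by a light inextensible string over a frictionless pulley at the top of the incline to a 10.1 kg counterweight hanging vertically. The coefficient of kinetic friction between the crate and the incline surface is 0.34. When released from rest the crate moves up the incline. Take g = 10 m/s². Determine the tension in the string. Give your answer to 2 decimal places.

For the crate on the incline: the weight component along the slope is m₁g sin 46° = 8.7 × 10 × 0.7193 = 62.579 N and the normal force is N = m₁g cos 46° = 60.435 N.
Kinetic friction opposes the crate's motion up the incline: f = μN = 0.34 × 60.435 = 20.548 N acting down the slope.
Newton's second law for the crate (up-slope positive): T − 62.579 − 20.548 = 8.7 a. For the hanging counterweight (downward positive): 10.1 × 10 − T = 10.1 a.
Adding the two equations eliminates T: 17.873 = 18.8 a, so a = 0.9507 m/s².
Then from the hanging counterweight's equation, T = 10.1 × (10 − 0.9507) = 91.398 N.

91.40 N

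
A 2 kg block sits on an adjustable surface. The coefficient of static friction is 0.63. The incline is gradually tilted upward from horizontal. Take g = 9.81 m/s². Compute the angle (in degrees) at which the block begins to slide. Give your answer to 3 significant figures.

At the threshold of sliding, static friction is at its maximum μ_s N and exactly balances the weight component along the incline: mg sin θ = μ_s mg cos θ.
Hence tan θ = μ_s = 0.63, so θ = arctan(0.63) = 32.2109°.

32.2°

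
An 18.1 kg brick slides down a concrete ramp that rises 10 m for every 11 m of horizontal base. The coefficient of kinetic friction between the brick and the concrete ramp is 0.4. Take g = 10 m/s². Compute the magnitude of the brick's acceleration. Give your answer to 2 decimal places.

Resolving the weight along the incline: the component pulling the brick down the slope is mg sin 42.27° = 18.1 × 10 × 0.6727 = 121.759 N, and the normal force is N = mg cos 42.27° = 18.1 × 10 × 0.7399 = 133.922 N.
Kinetic friction acts up the slope with magnitude f = μN = 0.4 × 133.922 = 53.569 N.
Net force along the incline is 121.759 − 53.569 = 68.190 N, so a = 68.190 / 18.1 = 3.7674 m/s².

3.77 m/s²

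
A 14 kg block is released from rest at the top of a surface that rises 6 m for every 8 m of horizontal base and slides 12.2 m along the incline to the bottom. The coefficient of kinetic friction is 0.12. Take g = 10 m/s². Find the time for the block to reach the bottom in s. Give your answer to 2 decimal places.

The weight component along the incline is mg sin 36.87° = 84.000 N and the normal force is N = mg cos 36.87° = 112.000 N.
Friction up the slope is f = μN = 0.12 × 112.000 = 13.440 N, so the net downslope force is 84.000 − 13.440 = 70.560 N and a = 70.560 / 14 = 5.0400 m/s².
Starting from rest, L = ½at², so t = √(2L/a) = √(2 × 12.2 / 5.0400) = 2.2003 s.

2.20 s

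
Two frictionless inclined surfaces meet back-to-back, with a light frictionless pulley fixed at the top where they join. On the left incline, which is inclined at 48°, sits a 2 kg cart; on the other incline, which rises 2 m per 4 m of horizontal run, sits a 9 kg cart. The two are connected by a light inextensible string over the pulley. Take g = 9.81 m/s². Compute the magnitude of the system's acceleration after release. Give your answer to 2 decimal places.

Resolve each weight along its own incline: the 2 kg mass has component 2 × 9.81 × sin 48° = 14.581 N down its slope, and the 9 kg mass has 9 × 9.81 × sin 26.57° = 39.484 N down its slope.
The 9 kg side's 39.484 N exceeds the other side's 14.581 N, so that mass slides down and the 2 kg mass slides up. Taking that direction as positive, Newton's second law for the whole system gives 39.484 − 14.581 = (2 + 9) a, so a = 24.903 / 11 = 2.2639 m/s².

2.26 m/s²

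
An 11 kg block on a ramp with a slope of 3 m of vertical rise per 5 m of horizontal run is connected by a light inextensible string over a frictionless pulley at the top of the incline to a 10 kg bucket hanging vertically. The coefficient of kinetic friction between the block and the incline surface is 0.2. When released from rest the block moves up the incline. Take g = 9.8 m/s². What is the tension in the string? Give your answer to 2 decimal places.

86.55 N

For the block on the incline: the weight component along the slope is m₁g sin 30.96° = 11 × 9.8 × 0.5145 = 55.463 N and the normal force is N = m₁g cos 30.96° = 92.438 N.
Kinetic friction opposes the block's motion up the incline: f = μN = 0.2 × 92.438 = 18.488 N acting down the slope.
Newton's second law for the block (up-slope positive): T − 55.463 − 18.488 = 11 a. For the hanging bucket (downward positive): 10 × 9.8 − T = 10 a.
Adding the two equations eliminates T: 24.049 = 21 a, so a = 1.1452 m/s².
Then from the hanging bucket's equation, T = 10 × (9.8 − 1.1452) = 86.548 N.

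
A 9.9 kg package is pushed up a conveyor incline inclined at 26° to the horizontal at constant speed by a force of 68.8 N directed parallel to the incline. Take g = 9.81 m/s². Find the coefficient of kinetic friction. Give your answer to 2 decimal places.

At constant speed ΣF = 0 along the incline. The applied 68.8 N acts up the slope; the weight component mg sin 26° = 42.574 N and kinetic friction μN both act down the slope.
So 68.8 = 42.574 + μ × 87.290, giving μ = (68.8 − 42.574) / 87.290 = 0.3004.

0.30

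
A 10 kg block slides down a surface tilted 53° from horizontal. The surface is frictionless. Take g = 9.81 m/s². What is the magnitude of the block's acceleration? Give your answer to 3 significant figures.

7.83 m/s²

Resolving the weight along the incline: the component pulling the block down the slope is mg sin 53° = 10 × 9.81 × 0.7986 = 78.343 N, and the normal force is N = mg cos 53° = 10 × 9.81 × 0.6018 = 59.037 N.
With no friction the net force along the incline is 78.343 N, so a = g sin 53° = 78.343 / 10 = 7.8343 m/s².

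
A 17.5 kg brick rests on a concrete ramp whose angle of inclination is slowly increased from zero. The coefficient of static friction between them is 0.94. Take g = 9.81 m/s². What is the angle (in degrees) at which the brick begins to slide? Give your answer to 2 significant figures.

43°

At the threshold of sliding, static friction is at its maximum μ_s N and exactly balances the weight component along the incline: mg sin θ = μ_s mg cos θ.
Hence tan θ = μ_s = 0.94, so θ = arctan(0.94) = 43.2285°.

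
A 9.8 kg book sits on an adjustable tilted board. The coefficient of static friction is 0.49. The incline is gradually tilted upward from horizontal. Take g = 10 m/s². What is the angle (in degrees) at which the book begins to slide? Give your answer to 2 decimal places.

26.10°

At the threshold of sliding, static friction is at its maximum μ_s N and exactly balances the weight component along the incline: mg sin θ = μ_s mg cos θ.
Hence tan θ = μ_s = 0.49, so θ = arctan(0.49) = 26.1049°.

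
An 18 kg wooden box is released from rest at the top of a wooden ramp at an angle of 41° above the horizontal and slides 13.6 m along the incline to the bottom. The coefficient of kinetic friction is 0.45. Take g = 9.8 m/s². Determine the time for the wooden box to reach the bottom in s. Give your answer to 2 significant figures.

The weight component along the incline is mg sin 41° = 115.729 N and the normal force is N = mg cos 41° = 133.131 N.
Friction up the slope is f = μN = 0.45 × 133.131 = 59.909 N, so the net downslope force is 115.729 − 59.909 = 55.820 N and a = 55.820 / 18 = 3.1011 m/s².
Starting from rest, L = ½at², so t = √(2L/a) = √(2 × 13.6 / 3.1011) = 2.9616 s.

3.0 s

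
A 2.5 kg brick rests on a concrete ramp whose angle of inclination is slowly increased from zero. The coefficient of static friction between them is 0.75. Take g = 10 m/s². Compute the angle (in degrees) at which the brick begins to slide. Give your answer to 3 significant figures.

36.9°

At the threshold of sliding, static friction is at its maximum μ_s N and exactly balances the weight component along the incline: mg sin θ = μ_s mg cos θ.
Hence tan θ = μ_s = 0.75, so θ = arctan(0.75) = 36.8699°.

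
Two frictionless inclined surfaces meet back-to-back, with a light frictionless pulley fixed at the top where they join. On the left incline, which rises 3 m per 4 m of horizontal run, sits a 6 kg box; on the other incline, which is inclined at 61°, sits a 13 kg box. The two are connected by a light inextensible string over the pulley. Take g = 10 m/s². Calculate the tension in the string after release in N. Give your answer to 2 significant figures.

61 N

Resolve each weight along its own incline: the 6 kg mass has component 6 × 10 × sin 36.87° = 36.000 N down its slope, and the 13 kg mass has 13 × 10 × sin 61° = 113.701 N down its slope.
The 13 kg side's 113.701 N exceeds the other side's 36.000 N, so that mass slides down and the 6 kg mass slides up. Taking that direction as positive, Newton's second law for the whole system gives 113.701 − 36.000 = (6 + 13) a, so a = 77.701 / 19 = 4.0895 m/s².
For the 6 kg mass (up-slope positive): T − 36.000 = 6 × 4.0895, so T = 60.537 N.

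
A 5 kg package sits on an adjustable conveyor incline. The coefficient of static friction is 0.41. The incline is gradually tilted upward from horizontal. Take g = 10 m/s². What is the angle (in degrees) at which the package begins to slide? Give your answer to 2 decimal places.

22.29°

At the threshold of sliding, static friction is at its maximum μ_s N and exactly balances the weight component along the incline: mg sin θ = μ_s mg cos θ.
Hence tan θ = μ_s = 0.41, so θ = arctan(0.41) = 22.2936°.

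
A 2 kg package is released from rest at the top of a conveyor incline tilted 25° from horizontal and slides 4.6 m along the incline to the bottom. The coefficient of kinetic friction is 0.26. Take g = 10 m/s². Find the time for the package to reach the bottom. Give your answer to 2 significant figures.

The weight component along the incline is mg sin 25° = 8.452 N and the normal force is N = mg cos 25° = 18.126 N.
Friction up the slope is f = μN = 0.26 × 18.126 = 4.713 N, so the net downslope force is 8.452 − 4.713 = 3.739 N and a = 3.739 / 2 = 1.8695 m/s².
Starting from rest, L = ½at², so t = √(2L/a) = √(2 × 4.6 / 1.8695) = 2.2184 s.

2.2 s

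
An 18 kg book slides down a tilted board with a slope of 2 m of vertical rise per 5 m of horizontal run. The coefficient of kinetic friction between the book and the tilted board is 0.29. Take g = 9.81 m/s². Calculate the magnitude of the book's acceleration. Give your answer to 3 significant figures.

Resolving the weight along the incline: the component pulling the book down the slope is mg sin 21.80° = 18 × 9.81 × 0.3714 = 65.582 N, and the normal force is N = mg cos 21.80° = 18 × 9.81 × 0.9285 = 163.955 N.
Kinetic friction acts up the slope with magnitude f = μN = 0.29 × 163.955 = 47.547 N.
Net force along the incline is 65.582 − 47.547 = 18.035 N, so a = 18.035 / 18 = 1.0019 m/s².

1.00 m/s²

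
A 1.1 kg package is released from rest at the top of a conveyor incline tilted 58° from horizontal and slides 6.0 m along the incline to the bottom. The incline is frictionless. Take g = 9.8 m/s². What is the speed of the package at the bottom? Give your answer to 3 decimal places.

The weight component along the incline is mg sin 58° = 9.142 N and the normal force is N = mg cos 58° = 5.713 N.
With no friction, a = g sin 58° = 8.3109 m/s².
Starting from rest over a distance of 6.0 m, v² = 2aL = 2 × 8.3109 × 6.0 = 99.7308, so v = 9.9865 m/s.

9.987 m/s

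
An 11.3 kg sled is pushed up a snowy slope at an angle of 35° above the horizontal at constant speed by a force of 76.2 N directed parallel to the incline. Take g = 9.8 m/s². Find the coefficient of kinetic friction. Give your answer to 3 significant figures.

At constant speed ΣF = 0 along the incline. The applied 76.2 N acts up the slope; the weight component mg sin 35° = 63.518 N and kinetic friction μN both act down the slope.
So 76.2 = 63.518 + μ × 90.713, giving μ = (76.2 − 63.518) / 90.713 = 0.1398.

0.140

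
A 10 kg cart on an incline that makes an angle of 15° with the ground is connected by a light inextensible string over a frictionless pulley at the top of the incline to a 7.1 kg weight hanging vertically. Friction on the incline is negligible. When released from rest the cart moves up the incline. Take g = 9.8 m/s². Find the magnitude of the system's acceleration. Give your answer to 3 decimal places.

For the cart on the incline: the weight component along the slope is m₁g sin 15° = 10 × 9.8 × 0.2588 = 25.362 N and the normal force is N = m₁g cos 15° = 94.661 N.
Newton's second law for the cart (up-slope positive): T − 25.362 = 10 a. For the hanging weight (downward positive): 7.1 × 9.8 − T = 7.1 a.
Adding the two equations eliminates T: 44.218 = 17.1 a, so a = 2.5858 m/s².

2.586 m/s²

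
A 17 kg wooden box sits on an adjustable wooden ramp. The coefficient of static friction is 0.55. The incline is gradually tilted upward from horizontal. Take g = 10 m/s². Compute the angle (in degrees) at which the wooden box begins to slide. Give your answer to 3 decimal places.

At the threshold of sliding, static friction is at its maximum μ_s N and exactly balances the weight component along the incline: mg sin θ = μ_s mg cos θ.
Hence tan θ = μ_s = 0.55, so θ = arctan(0.55) = 28.8108°.

28.811°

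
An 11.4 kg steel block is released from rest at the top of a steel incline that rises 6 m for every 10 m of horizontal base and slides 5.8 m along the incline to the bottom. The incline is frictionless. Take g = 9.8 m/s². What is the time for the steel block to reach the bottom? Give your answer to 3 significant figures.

The weight component along the incline is mg sin 30.96° = 57.479 N and the normal force is N = mg cos 30.96° = 95.799 N.
With no friction, a = g sin 30.96° = 5.0421 m/s².
Starting from rest, L = ½at², so t = √(2L/a) = √(2 × 5.8 / 5.0421) = 1.5168 s.

1.52 s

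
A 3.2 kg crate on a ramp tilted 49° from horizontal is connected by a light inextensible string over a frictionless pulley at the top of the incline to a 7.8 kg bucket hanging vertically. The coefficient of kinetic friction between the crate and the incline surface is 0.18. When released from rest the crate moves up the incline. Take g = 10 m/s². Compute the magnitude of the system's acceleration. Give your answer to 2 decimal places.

For the crate on the incline: the weight component along the slope is m₁g sin 49° = 3.2 × 10 × 0.7547 = 24.150 N and the normal force is N = m₁g cos 49° = 20.994 N.
Kinetic friction opposes the crate's motion up the incline: f = μN = 0.18 × 20.994 = 3.779 N acting down the slope.
Newton's second law for the crate (up-slope positive): T − 24.150 − 3.779 = 3.2 a. For the hanging bucket (downward positive): 7.8 × 10 − T = 7.8 a.
Adding the two equations eliminates T: 50.071 = 11 a, so a = 4.5519 m/s².

4.55 m/s²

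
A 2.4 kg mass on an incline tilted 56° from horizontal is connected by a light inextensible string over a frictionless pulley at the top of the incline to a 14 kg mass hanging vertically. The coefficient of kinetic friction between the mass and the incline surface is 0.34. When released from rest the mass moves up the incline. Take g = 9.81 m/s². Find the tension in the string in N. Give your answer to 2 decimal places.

For the mass on the incline: the weight component along the slope is m₁g sin 56° = 2.4 × 9.81 × 0.8290 = 19.518 N and the normal force is N = m₁g cos 56° = 13.166 N.
Kinetic friction opposes the mass's motion up the incline: f = μN = 0.34 × 13.166 = 4.476 N acting down the slope.
Newton's second law for the mass (up-slope positive): T − 19.518 − 4.476 = 2.4 a. For the hanging mass (downward positive): 14 × 9.81 − T = 14 a.
Adding the two equations eliminates T: 113.346 = 16.4 a, so a = 6.9113 m/s².
Then from the hanging mass's equation, T = 14 × (9.81 − 6.9113) = 40.582 N.

40.58 N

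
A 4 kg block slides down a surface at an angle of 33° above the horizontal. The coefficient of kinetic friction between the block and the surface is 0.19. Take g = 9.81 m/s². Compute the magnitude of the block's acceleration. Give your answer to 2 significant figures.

3.8 m/s²

Resolving the weight along the incline: the component pulling the block down the slope is mg sin 33° = 4 × 9.81 × 0.5446 = 21.370 N, and the normal force is N = mg cos 33° = 4 × 9.81 × 0.8387 = 32.911 N.
Kinetic friction acts up the slope with magnitude f = μN = 0.19 × 32.911 = 6.253 N.
Net force along the incline is 21.370 − 6.253 = 15.117 N, so a = 15.117 / 4 = 3.7793 m/s².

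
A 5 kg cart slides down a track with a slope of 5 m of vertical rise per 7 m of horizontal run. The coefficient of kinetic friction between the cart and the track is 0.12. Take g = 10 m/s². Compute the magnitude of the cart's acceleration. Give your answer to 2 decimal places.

4.84 m/s²

Resolving the weight along the incline: the component pulling the cart down the slope is mg sin 35.54° = 5 × 10 × 0.5812 = 29.060 N, and the normal force is N = mg cos 35.54° = 5 × 10 × 0.8137 = 40.685 N.
Kinetic friction acts up the slope with magnitude f = μN = 0.12 × 40.685 = 4.882 N.
Net force along the incline is 29.060 − 4.882 = 24.178 N, so a = 24.178 / 5 = 4.8356 m/s².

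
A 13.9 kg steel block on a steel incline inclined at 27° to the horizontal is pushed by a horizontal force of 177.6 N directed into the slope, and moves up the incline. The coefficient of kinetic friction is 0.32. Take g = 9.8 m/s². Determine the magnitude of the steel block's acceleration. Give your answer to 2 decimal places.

2.28 m/s²

The horizontal push has components F cos 27° = 177.6 × 0.8910 = 158.242 N up the incline and F sin 27° = 177.6 × 0.4540 = 80.630 N pressing into the surface.
The normal force is therefore N = mg cos 27° + F sin 27° = 121.372 + 80.630 = 202.002 N, and kinetic friction down the slope is μN = 0.32 × 202.002 = 64.641 N.
Along the incline: F cos 27° − mg sin 27° − μN = ma, so 158.242 − 61.844 − 64.641 = 13.9 a, giving a = 2.2847 m/s².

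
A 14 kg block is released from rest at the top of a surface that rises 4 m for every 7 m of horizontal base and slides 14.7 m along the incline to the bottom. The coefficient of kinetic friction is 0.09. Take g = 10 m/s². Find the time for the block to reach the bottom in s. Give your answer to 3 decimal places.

2.652 s

The weight component along the incline is mg sin 29.74° = 69.459 N and the normal force is N = mg cos 29.74° = 121.554 N.
Friction up the slope is f = μN = 0.09 × 121.554 = 10.940 N, so the net downslope force is 69.459 − 10.940 = 58.519 N and a = 58.519 / 14 = 4.1799 m/s².
Starting from rest, L = ½at², so t = √(2L/a) = √(2 × 14.7 / 4.1799) = 2.6521 s.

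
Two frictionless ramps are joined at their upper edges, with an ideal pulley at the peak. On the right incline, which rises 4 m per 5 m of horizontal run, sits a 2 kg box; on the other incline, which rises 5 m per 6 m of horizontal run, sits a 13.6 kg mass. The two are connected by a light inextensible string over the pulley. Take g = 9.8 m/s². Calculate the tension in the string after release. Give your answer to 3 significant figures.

21.6 N

Resolve each weight along its own incline: the 2 kg mass has component 2 × 9.8 × sin 38.66° = 12.244 N down its slope, and the 13.6 kg mass has 13.6 × 9.8 × sin 39.81° = 85.324 N down its slope.
The 13.6 kg side's 85.324 N exceeds the other side's 12.244 N, so that mass slides down and the 2 kg mass slides up. Taking that direction as positive, Newton's second law for the whole system gives 85.324 − 12.244 = (2 + 13.6) a, so a = 73.080 / 15.6 = 4.6846 m/s².
For the 2 kg mass (up-slope positive): T − 12.244 = 2 × 4.6846, so T = 21.613 N.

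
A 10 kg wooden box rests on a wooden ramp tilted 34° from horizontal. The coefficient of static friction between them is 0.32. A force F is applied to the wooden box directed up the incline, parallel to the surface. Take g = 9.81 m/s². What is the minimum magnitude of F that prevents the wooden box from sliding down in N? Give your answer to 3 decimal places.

The normal force is N = mg cos 34° = 81.329 N. With F at its minimum the wooden box is on the verge of sliding down, so static friction is at its maximum μ_s N = 0.32 × 81.329 = 26.025 N and acts up the slope.
Equilibrium along the incline: F + μ_s N = mg sin 34°, so F = 54.857 − 26.025 = 28.832 N.

28.832 N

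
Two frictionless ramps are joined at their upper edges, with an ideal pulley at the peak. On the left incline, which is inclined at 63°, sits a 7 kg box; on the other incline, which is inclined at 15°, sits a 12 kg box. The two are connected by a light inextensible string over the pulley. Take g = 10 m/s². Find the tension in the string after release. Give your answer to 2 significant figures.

Resolve each weight along its own incline: the 7 kg mass has component 7 × 10 × sin 63° = 62.370 N down its slope, and the 12 kg mass has 12 × 10 × sin 15° = 31.058 N down its slope.
The 7 kg side's 62.370 N exceeds the other side's 31.058 N, so that mass slides down and the 12 kg mass slides up. Taking that direction as positive, Newton's second law for the whole system gives 62.370 − 31.058 = (7 + 12) a, so a = 31.312 / 19 = 1.6480 m/s².
For the 12 kg mass (up-slope positive): T − 31.058 = 12 × 1.6480, so T = 50.834 N.

51 N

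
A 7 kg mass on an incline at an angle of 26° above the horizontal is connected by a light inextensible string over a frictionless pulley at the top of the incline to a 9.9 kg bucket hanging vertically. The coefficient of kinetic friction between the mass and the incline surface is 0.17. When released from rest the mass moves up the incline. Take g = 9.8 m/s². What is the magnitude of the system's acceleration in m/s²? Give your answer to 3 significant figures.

3.34 m/s²

For the mass on the incline: the weight component along the slope is m₁g sin 26° = 7 × 9.8 × 0.4384 = 30.074 N and the normal force is N = m₁g cos 26° = 61.657 N.
Kinetic friction opposes the mass's motion up the incline: f = μN = 0.17 × 61.657 = 10.482 N acting down the slope.
Newton's second law for the mass (up-slope positive): T − 30.074 − 10.482 = 7 a. For the hanging bucket (downward positive): 9.9 × 9.8 − T = 9.9 a.
Adding the two equations eliminates T: 56.464 = 16.9 a, so a = 3.3411 m/s².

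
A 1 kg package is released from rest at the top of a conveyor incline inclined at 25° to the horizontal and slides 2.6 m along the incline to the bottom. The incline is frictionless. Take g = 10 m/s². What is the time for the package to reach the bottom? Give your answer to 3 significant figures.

1.11 s

The weight component along the incline is mg sin 25° = 4.226 N and the normal force is N = mg cos 25° = 9.063 N.
With no friction, a = g sin 25° = 4.2262 m/s².
Starting from rest, L = ½at², so t = √(2L/a) = √(2 × 2.6 / 4.2262) = 1.1092 s.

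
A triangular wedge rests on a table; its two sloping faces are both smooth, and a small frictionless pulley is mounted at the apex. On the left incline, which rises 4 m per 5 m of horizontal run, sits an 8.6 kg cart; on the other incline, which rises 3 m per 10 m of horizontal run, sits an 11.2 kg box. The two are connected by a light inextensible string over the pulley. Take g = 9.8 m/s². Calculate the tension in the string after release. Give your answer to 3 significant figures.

43.5 N

Resolve each weight along its own incline: the 8.6 kg mass has component 8.6 × 9.8 × sin 38.66° = 52.649 N down its slope, and the 11.2 kg mass has 11.2 × 9.8 × sin 16.70° = 31.539 N down its slope.
The 8.6 kg side's 52.649 N exceeds the other side's 31.539 N, so that mass slides down and the 11.2 kg mass slides up. Taking that direction as positive, Newton's second law for the whole system gives 52.649 − 31.539 = (8.6 + 11.2) a, so a = 21.110 / 19.8 = 1.0662 m/s².
For the 11.2 kg mass (up-slope positive): T − 31.539 = 11.2 × 1.0662, so T = 43.480 N.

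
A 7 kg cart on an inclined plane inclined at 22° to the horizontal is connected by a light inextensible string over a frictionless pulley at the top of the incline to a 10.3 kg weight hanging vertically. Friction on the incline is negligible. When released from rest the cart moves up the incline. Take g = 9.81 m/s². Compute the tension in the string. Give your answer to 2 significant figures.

For the cart on the incline: the weight component along the slope is m₁g sin 22° = 7 × 9.81 × 0.3746 = 25.724 N and the normal force is N = m₁g cos 22° = 63.670 N.
Newton's second law for the cart (up-slope positive): T − 25.724 = 7 a. For the hanging weight (downward positive): 10.3 × 9.81 − T = 10.3 a.
Adding the two equations eliminates T: 75.319 = 17.3 a, so a = 4.3537 m/s².
Then from the hanging weight's equation, T = 10.3 × (9.81 − 4.3537) = 56.200 N.

56 N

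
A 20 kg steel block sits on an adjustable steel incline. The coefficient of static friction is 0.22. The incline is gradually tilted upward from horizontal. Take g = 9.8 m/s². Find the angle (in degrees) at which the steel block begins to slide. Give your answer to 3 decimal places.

At the threshold of sliding, static friction is at its maximum μ_s N and exactly balances the weight component along the incline: mg sin θ = μ_s mg cos θ.
Hence tan θ = μ_s = 0.22, so θ = arctan(0.22) = 12.4074°.

12.407°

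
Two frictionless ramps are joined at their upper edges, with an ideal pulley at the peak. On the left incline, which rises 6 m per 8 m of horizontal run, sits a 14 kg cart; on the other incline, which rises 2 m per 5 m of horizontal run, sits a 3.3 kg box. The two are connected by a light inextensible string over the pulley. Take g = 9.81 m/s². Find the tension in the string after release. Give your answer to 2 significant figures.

Resolve each weight along its own incline: the 14 kg mass has component 14 × 9.81 × sin 36.87° = 82.404 N down its slope, and the 3.3 kg mass has 3.3 × 9.81 × sin 21.80° = 12.023 N down its slope.
The 14 kg side's 82.404 N exceeds the other side's 12.023 N, so that mass slides down and the 3.3 kg mass slides up. Taking that direction as positive, Newton's second law for the whole system gives 82.404 − 12.023 = (14 + 3.3) a, so a = 70.381 / 17.3 = 4.0683 m/s².
For the 3.3 kg mass (up-slope positive): T − 12.023 = 3.3 × 4.0683, so T = 25.448 N.

25 N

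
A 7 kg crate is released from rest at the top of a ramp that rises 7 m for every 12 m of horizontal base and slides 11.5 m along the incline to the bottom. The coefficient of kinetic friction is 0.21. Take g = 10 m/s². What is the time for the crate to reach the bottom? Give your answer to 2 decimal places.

2.67 s

The weight component along the incline is mg sin 30.26° = 35.271 N and the normal force is N = mg cos 30.26° = 60.465 N.
Friction up the slope is f = μN = 0.21 × 60.465 = 12.698 N, so the net downslope force is 35.271 − 12.698 = 22.573 N and a = 22.573 / 7 = 3.2247 m/s².
Starting from rest, L = ½at², so t = √(2L/a) = √(2 × 11.5 / 3.2247) = 2.6707 s.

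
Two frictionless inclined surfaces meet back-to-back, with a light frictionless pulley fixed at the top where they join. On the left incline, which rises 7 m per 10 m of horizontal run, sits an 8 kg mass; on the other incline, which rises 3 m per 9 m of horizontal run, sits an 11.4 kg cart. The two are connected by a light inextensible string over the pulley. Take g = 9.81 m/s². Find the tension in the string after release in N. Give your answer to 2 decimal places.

Resolve each weight along its own incline: the 8 kg mass has component 8 × 9.81 × sin 34.99° = 45.005 N down its slope, and the 11.4 kg mass has 11.4 × 9.81 × sin 18.43° = 35.365 N down its slope.
The 8 kg side's 45.005 N exceeds the other side's 35.365 N, so that mass slides down and the 11.4 kg mass slides up. Taking that direction as positive, Newton's second law for the whole system gives 45.005 − 35.365 = (8 + 11.4) a, so a = 9.640 / 19.4 = 0.4969 m/s².
For the 11.4 kg mass (up-slope positive): T − 35.365 = 11.4 × 0.4969, so T = 41.030 N.

41.03 N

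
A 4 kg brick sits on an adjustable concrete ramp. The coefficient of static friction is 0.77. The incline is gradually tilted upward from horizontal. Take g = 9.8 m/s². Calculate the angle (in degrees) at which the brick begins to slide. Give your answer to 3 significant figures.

At the threshold of sliding, static friction is at its maximum μ_s N and exactly balances the weight component along the incline: mg sin θ = μ_s mg cos θ.
Hence tan θ = μ_s = 0.77, so θ = arctan(0.77) = 37.5963°.

37.6°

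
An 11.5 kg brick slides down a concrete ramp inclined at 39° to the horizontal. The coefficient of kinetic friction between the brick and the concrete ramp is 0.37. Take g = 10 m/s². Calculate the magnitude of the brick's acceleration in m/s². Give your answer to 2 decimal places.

Resolving the weight along the incline: the component pulling the brick down the slope is mg sin 39° = 11.5 × 10 × 0.6293 = 72.370 N, and the normal force is N = mg cos 39° = 11.5 × 10 × 0.7771 = 89.367 N.
Kinetic friction acts up the slope with magnitude f = μN = 0.37 × 89.367 = 33.066 N.
Net force along the incline is 72.370 − 33.066 = 39.304 N, so a = 39.304 / 11.5 = 3.4177 m/s².

3.42 m/s²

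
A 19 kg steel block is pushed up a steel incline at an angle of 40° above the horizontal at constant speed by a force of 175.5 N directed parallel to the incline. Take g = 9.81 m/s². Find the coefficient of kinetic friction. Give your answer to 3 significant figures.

0.390

At constant speed ΣF = 0 along the incline. The applied 175.5 N acts up the slope; the weight component mg sin 40° = 119.809 N and kinetic friction μN both act down the slope.
So 175.5 = 119.809 + μ × 142.783, giving μ = (175.5 − 119.809) / 142.783 = 0.3900.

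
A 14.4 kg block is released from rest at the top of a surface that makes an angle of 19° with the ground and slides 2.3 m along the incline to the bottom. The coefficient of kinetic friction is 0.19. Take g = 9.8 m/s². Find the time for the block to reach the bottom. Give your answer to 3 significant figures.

The weight component along the incline is mg sin 19° = 45.944 N and the normal force is N = mg cos 19° = 133.432 N.
Friction up the slope is f = μN = 0.19 × 133.432 = 25.352 N, so the net downslope force is 45.944 − 25.352 = 20.592 N and a = 20.592 / 14.4 = 1.4300 m/s².
Starting from rest, L = ½at², so t = √(2L/a) = √(2 × 2.3 / 1.4300) = 1.7935 s.

1.79 s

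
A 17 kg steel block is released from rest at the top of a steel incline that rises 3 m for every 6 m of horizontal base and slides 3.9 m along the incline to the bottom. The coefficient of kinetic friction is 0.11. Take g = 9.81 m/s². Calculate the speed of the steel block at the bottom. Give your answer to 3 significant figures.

5.17 m/s

The weight component along the incline is mg sin 26.57° = 74.582 N and the normal force is N = mg cos 26.57° = 149.164 N.
Friction up the slope is f = μN = 0.11 × 149.164 = 16.408 N, so the net downslope force is 74.582 − 16.408 = 58.174 N and a = 58.174 / 17 = 3.4220 m/s².
Starting from rest over a distance of 3.9 m, v² = 2aL = 2 × 3.4220 × 3.9 = 26.6916, so v = 5.1664 m/s.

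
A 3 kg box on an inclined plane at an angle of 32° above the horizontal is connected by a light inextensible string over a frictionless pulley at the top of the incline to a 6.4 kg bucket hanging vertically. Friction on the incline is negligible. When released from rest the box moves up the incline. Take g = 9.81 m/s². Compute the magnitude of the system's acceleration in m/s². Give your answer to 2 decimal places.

For the box on the incline: the weight component along the slope is m₁g sin 32° = 3 × 9.81 × 0.5299 = 15.595 N and the normal force is N = m₁g cos 32° = 24.958 N.
Newton's second law for the box (up-slope positive): T − 15.595 = 3 a. For the hanging bucket (downward positive): 6.4 × 9.81 − T = 6.4 a.
Adding the two equations eliminates T: 47.189 = 9.4 a, so a = 5.0201 m/s².

5.02 m/s²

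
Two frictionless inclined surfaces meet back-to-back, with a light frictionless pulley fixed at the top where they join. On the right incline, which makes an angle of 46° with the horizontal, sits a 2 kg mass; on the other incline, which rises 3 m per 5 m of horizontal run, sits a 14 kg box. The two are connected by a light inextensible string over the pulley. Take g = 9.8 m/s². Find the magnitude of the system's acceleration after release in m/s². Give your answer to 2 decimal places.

Resolve each weight along its own incline: the 2 kg mass has component 2 × 9.8 × sin 46° = 14.099 N down its slope, and the 14 kg mass has 14 × 9.8 × sin 30.96° = 70.589 N down its slope.
The 14 kg side's 70.589 N exceeds the other side's 14.099 N, so that mass slides down and the 2 kg mass slides up. Taking that direction as positive, Newton's second law for the whole system gives 70.589 − 14.099 = (2 + 14) a, so a = 56.490 / 16 = 3.5306 m/s².

3.53 m/s²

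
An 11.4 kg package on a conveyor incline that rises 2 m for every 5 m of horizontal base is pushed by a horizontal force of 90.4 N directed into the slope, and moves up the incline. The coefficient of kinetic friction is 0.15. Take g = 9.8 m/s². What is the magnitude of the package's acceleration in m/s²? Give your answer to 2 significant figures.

1.9 m/s²

The horizontal push has components F cos 21.80° = 90.4 × 0.9285 = 83.936 N up the incline and F sin 21.80° = 90.4 × 0.3714 = 33.575 N pressing into the surface.
The normal force is therefore N = mg cos 21.80° + F sin 21.80° = 103.732 + 33.575 = 137.307 N, and kinetic friction down the slope is μN = 0.15 × 137.307 = 20.596 N.
Along the incline: F cos 21.80° − mg sin 21.80° − μN = ma, so 83.936 − 41.493 − 20.596 = 11.4 a, giving a = 1.9164 m/s².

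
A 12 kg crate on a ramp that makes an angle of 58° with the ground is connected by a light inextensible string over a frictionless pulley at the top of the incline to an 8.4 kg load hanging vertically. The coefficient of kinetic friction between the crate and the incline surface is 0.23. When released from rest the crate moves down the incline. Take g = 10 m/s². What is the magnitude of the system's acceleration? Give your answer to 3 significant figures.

For the crate on the incline: the weight component along the slope is m₁g sin 58° = 12 × 10 × 0.8480 = 101.760 N and the normal force is N = m₁g cos 58° = 63.590 N.
Kinetic friction opposes the crate's motion down the incline: f = μN = 0.23 × 63.590 = 14.626 N acting up the slope.
Newton's second law for the crate (down-slope positive): 101.760 − 14.626 − T = 12 a. For the hanging load (upward positive): T − 8.4 × 10 = 8.4 a.
Adding the two equations eliminates T: 3.134 = 20.4 a, so a = 0.1536 m/s².

0.154 m/s²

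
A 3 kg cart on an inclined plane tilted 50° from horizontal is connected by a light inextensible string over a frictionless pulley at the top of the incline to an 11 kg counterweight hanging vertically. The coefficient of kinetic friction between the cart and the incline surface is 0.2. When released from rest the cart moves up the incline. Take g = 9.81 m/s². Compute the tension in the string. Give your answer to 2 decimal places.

For the cart on the incline: the weight component along the slope is m₁g sin 50° = 3 × 9.81 × 0.7660 = 22.543 N and the normal force is N = m₁g cos 50° = 18.917 N.
Kinetic friction opposes the cart's motion up the incline: f = μN = 0.2 × 18.917 = 3.783 N acting down the slope.
Newton's second law for the cart (up-slope positive): T − 22.543 − 3.783 = 3 a. For the hanging counterweight (downward positive): 11 × 9.81 − T = 11 a.
Adding the two equations eliminates T: 81.584 = 14 a, so a = 5.8274 m/s².
Then from the hanging counterweight's equation, T = 11 × (9.81 − 5.8274) = 43.809 N.

43.81 N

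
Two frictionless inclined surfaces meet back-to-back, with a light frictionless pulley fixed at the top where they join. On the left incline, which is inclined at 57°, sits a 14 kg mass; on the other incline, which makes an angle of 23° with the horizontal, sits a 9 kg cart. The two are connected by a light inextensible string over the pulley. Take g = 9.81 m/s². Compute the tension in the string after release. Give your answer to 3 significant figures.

66.1 N

Resolve each weight along its own incline: the 14 kg mass has component 14 × 9.81 × sin 57° = 115.183 N down its slope, and the 9 kg mass has 9 × 9.81 × sin 23° = 34.498 N down its slope.
The 14 kg side's 115.183 N exceeds the other side's 34.498 N, so that mass slides down and the 9 kg mass slides up. Taking that direction as positive, Newton's second law for the whole system gives 115.183 − 34.498 = (14 + 9) a, so a = 80.685 / 23 = 3.5080 m/s².
For the 9 kg mass (up-slope positive): T − 34.498 = 9 × 3.5080, so T = 66.070 N.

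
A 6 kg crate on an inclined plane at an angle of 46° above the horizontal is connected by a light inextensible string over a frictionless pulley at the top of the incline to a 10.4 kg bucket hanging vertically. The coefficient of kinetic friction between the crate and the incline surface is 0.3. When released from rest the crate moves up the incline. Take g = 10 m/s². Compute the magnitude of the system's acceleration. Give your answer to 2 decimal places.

2.95 m/s²

For the crate on the incline: the weight component along the slope is m₁g sin 46° = 6 × 10 × 0.7193 = 43.158 N and the normal force is N = m₁g cos 46° = 41.680 N.
Kinetic friction opposes the crate's motion up the incline: f = μN = 0.3 × 41.680 = 12.504 N acting down the slope.
Newton's second law for the crate (up-slope positive): T − 43.158 − 12.504 = 6 a. For the hanging bucket (downward positive): 10.4 × 10 − T = 10.4 a.
Adding the two equations eliminates T: 48.338 = 16.4 a, so a = 2.9474 m/s².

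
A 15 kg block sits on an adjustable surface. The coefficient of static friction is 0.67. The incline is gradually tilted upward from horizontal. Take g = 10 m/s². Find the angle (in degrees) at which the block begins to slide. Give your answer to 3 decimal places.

At the threshold of sliding, static friction is at its maximum μ_s N and exactly balances the weight component along the incline: mg sin θ = μ_s mg cos θ.
Hence tan θ = μ_s = 0.67, so θ = arctan(0.67) = 33.8221°.

33.822°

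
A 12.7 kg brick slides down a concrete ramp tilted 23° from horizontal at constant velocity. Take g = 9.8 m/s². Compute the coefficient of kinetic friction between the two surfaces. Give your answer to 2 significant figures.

At constant velocity the net force along the incline is zero: mg sin 23° = μ mg cos 23°.
So μ = tan 23° = 0.3907 / 0.9205 = 0.4244.

0.42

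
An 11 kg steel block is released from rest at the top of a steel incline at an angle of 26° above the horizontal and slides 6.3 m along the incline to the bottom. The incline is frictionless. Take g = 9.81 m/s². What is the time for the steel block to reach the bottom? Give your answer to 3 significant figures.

The weight component along the incline is mg sin 26° = 47.305 N and the normal force is N = mg cos 26° = 96.989 N.
With no friction, a = g sin 26° = 4.3004 m/s².
Starting from rest, L = ½at², so t = √(2L/a) = √(2 × 6.3 / 4.3004) = 1.7117 s.

1.71 s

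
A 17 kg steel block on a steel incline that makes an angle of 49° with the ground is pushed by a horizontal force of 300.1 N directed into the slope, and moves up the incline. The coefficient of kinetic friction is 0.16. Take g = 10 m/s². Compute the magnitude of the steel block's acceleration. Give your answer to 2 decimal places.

0.85 m/s²

The horizontal push has components F cos 49° = 300.1 × 0.6561 = 196.896 N up the incline and F sin 49° = 300.1 × 0.7547 = 226.485 N pressing into the surface.
The normal force is therefore N = mg cos 49° + F sin 49° = 111.537 + 226.485 = 338.022 N, and kinetic friction down the slope is μN = 0.16 × 338.022 = 54.084 N.
Along the incline: F cos 49° − mg sin 49° − μN = ma, so 196.896 − 128.299 − 54.084 = 17 a, giving a = 0.8537 m/s².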